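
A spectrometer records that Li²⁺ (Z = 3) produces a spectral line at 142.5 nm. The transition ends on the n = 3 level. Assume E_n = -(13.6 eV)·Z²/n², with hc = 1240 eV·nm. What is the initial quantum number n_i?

n_i = 5

The photon energy is ΔE = hc/λ = 1240 / 142.5 = 8.702 eV.
With Z = 3, ΔE = 122.4 × (1/n_f² − 1/n_i²), so 1/n_f² − 1/n_i² = 0.07109.
With n_f = 3: 1/n_i² = 1/9 − 0.07109 = 0.04002, so n_i ≈ 5.00.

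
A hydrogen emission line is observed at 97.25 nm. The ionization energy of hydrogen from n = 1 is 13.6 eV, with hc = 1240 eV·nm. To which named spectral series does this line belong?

ΔE = 1240/97.25 = 12.75 eV.
This matches 13.6 × (1/1² − 1/4²), so n_f = 1: the Lyman series.

Lyman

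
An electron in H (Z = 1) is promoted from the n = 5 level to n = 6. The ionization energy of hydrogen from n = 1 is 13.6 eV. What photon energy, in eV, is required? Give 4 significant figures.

0.1662 eV

E_6 = −13.60/36 = −0.3778 eV and E_5 = −13.60/25 = −0.5440 eV.
The photon energy is |E_6 − E_5| = 0.1662 eV.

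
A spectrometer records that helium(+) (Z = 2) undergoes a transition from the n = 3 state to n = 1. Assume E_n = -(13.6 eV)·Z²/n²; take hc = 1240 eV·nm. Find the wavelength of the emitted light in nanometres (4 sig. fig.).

For Z = 2 the level energies scale as Z², so the effective Rydberg energy is 13.6 × 4 = 54.40 eV.
ΔE = 54.40 × (1/1² − 1/3²) = 54.40 × 0.8889 = 48.36 eV.
λ = hc/ΔE = 1240 / 48.36 = 25.64 nm.

25.64 nm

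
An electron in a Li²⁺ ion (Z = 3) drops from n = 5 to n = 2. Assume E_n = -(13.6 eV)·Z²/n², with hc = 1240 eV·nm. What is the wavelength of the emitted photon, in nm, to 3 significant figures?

For Z = 3 the level energies scale as Z², so the effective Rydberg energy is 13.6 × 9 = 122.4 eV.
ΔE = 122.4 × (1/2² − 1/5²) = 122.4 × 0.2100 = 25.70 eV.
λ = hc/ΔE = 1240 / 25.70 = 48.2 nm.

48.2 nm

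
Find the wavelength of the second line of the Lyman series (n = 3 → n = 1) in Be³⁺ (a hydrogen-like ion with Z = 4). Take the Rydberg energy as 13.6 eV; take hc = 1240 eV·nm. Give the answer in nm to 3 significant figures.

The Lyman series terminates on n_f = 1; the second line has n_i = 1+2 = 3.
ΔE = 217.6 × (1/1² − 1/3²) = 193.4 eV.
λ = 1240 / 193.4 = 6.41 nm.

6.41 nm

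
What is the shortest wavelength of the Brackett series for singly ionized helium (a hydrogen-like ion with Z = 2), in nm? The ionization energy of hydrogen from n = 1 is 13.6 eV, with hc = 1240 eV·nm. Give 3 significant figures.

365 nm

The Brackett series has lower level n_f = 4; the series limit corresponds to n_i → ∞.
ΔE_max = 13.6 × 4 / 4² = 3.400 eV.
λ_min = 1240 / 3.400 = 365 nm.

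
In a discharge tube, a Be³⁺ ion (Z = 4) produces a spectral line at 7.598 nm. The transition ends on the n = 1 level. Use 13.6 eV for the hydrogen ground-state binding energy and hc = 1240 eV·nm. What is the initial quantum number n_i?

n_i = 2

The photon energy is ΔE = hc/λ = 1240 / 7.598 = 163.2 eV.
With Z = 4, ΔE = 217.6 × (1/n_f² − 1/n_i²), so 1/n_f² − 1/n_i² = 0.7500.
With n_f = 1: 1/n_i² = 1/1 − 0.7500 = 0.2500, so n_i ≈ 2.00.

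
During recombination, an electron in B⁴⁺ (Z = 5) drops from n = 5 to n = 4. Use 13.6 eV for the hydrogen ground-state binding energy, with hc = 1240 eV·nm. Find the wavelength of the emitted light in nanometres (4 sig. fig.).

162.1 nm

For Z = 5 the level energies scale as Z², so the effective Rydberg energy is 13.6 × 25 = 340.0 eV.
ΔE = 340.0 × (1/4² − 1/5²) = 340.0 × 0.02250 = 7.650 eV.
λ = hc/ΔE = 1240 / 7.650 = 162.1 nm.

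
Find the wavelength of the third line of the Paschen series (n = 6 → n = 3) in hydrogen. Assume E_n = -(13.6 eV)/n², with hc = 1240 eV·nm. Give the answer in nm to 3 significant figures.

The Paschen series terminates on n_f = 3; the third line has n_i = 3+3 = 6.
ΔE = 13.60 × (1/3² − 1/6²) = 1.133 eV.
λ = 1240 / 1.133 = 1090 nm.

1090 nm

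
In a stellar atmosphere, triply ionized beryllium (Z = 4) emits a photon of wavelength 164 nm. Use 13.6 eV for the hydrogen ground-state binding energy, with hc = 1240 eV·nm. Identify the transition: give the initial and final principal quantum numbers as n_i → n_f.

n_i = 6, n_f = 4

The photon energy is ΔE = hc/λ = 1240 / 164 = 7.561 eV.
With Z = 4, ΔE = 217.6 × (1/n_f² − 1/n_i²), so 1/n_f² − 1/n_i² = 0.03475.
Trying n_f = 4 gives 1/n_i² = 0.02775, i.e. n_i ≈ 6; this pair matches.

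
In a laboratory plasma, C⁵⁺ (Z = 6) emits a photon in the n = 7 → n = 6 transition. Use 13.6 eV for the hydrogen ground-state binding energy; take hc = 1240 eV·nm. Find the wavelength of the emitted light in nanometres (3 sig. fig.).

For Z = 6 the level energies scale as Z², so the effective Rydberg energy is 13.6 × 36 = 489.6 eV.
ΔE = 489.6 × (1/6² − 1/7²) = 489.6 × 0.007370 = 3.608 eV.
λ = hc/ΔE = 1240 / 3.608 = 344 nm.

344 nm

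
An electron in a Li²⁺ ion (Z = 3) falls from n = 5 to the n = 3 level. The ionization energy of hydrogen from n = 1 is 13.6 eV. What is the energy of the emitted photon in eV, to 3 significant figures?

8.70 eV

The Bohr energies scale as Z², so for Z = 3: E_n = −122.4/n² eV.
E_5 = −122.4/25 = −4.896 eV and E_3 = −122.4/9 = −13.60 eV.
The photon energy is |E_5 − E_3| = 8.70 eV.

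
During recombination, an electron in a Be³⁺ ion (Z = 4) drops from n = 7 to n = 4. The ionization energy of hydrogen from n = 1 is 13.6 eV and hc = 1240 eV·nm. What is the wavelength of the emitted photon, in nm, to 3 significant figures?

135 nm

For Z = 4 the level energies scale as Z², so the effective Rydberg energy is 13.6 × 16 = 217.6 eV.
ΔE = 217.6 × (1/4² − 1/7²) = 217.6 × 0.04209 = 9.159 eV.
λ = hc/ΔE = 1240 / 9.159 = 135 nm.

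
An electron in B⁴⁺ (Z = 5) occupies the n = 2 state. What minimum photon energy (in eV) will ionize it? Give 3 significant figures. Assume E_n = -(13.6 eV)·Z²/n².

E_n = −13.6 Z²/n² = −340.0/n² eV for Z = 5.
E_2 = −340.0/4 = −85.0 eV, so ionization (to E = 0) requires 85.0 eV.

85.0 eV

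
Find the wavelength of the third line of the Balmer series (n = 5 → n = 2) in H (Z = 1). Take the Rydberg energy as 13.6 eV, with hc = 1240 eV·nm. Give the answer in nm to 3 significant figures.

434 nm

The Balmer series terminates on n_f = 2; the third line has n_i = 2+3 = 5.
ΔE = 13.60 × (1/2² − 1/5²) = 2.856 eV.
λ = 1240 / 2.856 = 434 nm.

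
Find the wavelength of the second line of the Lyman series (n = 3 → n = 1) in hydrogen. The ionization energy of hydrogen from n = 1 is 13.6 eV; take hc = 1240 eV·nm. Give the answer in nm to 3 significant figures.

The Lyman series terminates on n_f = 1; the second line has n_i = 1+2 = 3.
ΔE = 13.60 × (1/1² − 1/3²) = 12.09 eV.
λ = 1240 / 12.09 = 103 nm.

103 nm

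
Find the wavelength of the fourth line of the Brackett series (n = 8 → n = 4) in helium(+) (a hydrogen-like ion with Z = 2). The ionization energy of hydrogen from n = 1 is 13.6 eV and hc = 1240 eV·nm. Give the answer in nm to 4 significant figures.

486.3 nm

The Brackett series terminates on n_f = 4; the fourth line has n_i = 4+4 = 8.
ΔE = 54.40 × (1/4² − 1/8²) = 2.550 eV.
λ = 1240 / 2.550 = 486.3 nm.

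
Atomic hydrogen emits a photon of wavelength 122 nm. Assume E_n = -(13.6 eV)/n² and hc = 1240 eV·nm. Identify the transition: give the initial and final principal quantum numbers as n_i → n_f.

n_i = 2, n_f = 1

The photon energy is ΔE = hc/λ = 1240 / 122 = 10.16 eV.
With Z = 1, ΔE = 13.60 × (1/n_f² − 1/n_i²), so 1/n_f² − 1/n_i² = 0.7473.
Trying n_f = 1 gives 1/n_i² = 0.2527, i.e. n_i ≈ 2; this pair matches.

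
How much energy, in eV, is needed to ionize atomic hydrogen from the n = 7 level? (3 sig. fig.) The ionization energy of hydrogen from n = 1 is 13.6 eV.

E_7 = −13.60/49 = −0.278 eV, so ionization (to E = 0) requires 0.278 eV.

0.278 eV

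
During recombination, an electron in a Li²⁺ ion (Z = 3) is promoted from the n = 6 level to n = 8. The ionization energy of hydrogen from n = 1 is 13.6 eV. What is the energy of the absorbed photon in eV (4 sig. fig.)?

The Bohr energies scale as Z², so for Z = 3: E_n = −122.4/n² eV.
E_8 = −122.4/64 = −1.913 eV and E_6 = −122.4/36 = −3.400 eV.
The photon energy is |E_8 − E_6| = 1.488 eV.

1.488 eV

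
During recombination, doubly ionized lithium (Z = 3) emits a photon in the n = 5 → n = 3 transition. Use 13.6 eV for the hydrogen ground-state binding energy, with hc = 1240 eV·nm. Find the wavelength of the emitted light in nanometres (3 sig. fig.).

For Z = 3 the level energies scale as Z², so the effective Rydberg energy is 13.6 × 9 = 122.4 eV.
ΔE = 122.4 × (1/3² − 1/5²) = 122.4 × 0.07111 = 8.704 eV.
λ = hc/ΔE = 1240 / 8.704 = 142 nm.

142 nm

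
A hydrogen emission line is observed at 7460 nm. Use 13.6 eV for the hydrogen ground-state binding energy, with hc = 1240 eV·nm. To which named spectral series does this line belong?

ΔE = 1240/7460 = 0.1662 eV.
This matches 13.6 × (1/5² − 1/6²), so n_f = 5: the Pfund series.

Pfund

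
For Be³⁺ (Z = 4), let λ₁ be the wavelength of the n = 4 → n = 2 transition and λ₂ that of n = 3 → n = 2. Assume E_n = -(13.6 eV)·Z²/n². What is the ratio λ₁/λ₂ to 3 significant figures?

0.741

λ ∝ 1/ΔE ∝ 1/(1/n_f² − 1/n_i²), and the Z² and hc factors cancel in the ratio.
λ₁/λ₂ = (1/2² − 1/3²)/(1/2² − 1/4²) = 0.1389/0.1875 = 0.741.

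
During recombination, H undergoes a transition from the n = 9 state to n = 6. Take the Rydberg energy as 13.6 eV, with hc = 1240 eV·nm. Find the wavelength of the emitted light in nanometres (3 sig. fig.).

5910 nm

ΔE = 13.60 × (1/6² − 1/9²) = 13.60 × 0.01543 = 0.2099 eV.
λ = hc/ΔE = 1240 / 0.2099 = 5910 nm.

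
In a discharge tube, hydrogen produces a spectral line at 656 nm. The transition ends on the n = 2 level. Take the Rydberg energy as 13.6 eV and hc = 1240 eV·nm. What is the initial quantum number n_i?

n_i = 3

The photon energy is ΔE = hc/λ = 1240 / 656 = 1.890 eV.
With Z = 1, ΔE = 13.60 × (1/n_f² − 1/n_i²), so 1/n_f² − 1/n_i² = 0.1390.
With n_f = 2: 1/n_i² = 1/4 − 0.1390 = 0.1110, so n_i ≈ 3.00.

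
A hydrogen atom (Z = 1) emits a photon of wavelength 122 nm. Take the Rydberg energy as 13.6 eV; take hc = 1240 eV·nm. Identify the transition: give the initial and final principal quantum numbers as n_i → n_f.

n_i = 2, n_f = 1

The photon energy is ΔE = hc/λ = 1240 / 122 = 10.16 eV.
With Z = 1, ΔE = 13.60 × (1/n_f² − 1/n_i²), so 1/n_f² − 1/n_i² = 0.7473.
Trying n_f = 1 gives 1/n_i² = 0.2527, i.e. n_i ≈ 2; this pair matches.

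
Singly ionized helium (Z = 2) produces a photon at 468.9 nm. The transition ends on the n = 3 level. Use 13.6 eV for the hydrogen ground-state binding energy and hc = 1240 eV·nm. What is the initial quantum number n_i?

n_i = 4

The photon energy is ΔE = hc/λ = 1240 / 468.9 = 2.644 eV.
With Z = 2, ΔE = 54.40 × (1/n_f² − 1/n_i²), so 1/n_f² − 1/n_i² = 0.04861.
With n_f = 3: 1/n_i² = 1/9 − 0.04861 = 0.06250, so n_i ≈ 4.00.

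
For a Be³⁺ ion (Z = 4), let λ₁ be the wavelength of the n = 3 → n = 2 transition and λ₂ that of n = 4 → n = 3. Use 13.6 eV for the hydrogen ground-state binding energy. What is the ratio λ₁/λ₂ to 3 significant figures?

0.350

λ ∝ 1/ΔE ∝ 1/(1/n_f² − 1/n_i²), and the Z² and hc factors cancel in the ratio.
λ₁/λ₂ = (1/3² − 1/4²)/(1/2² − 1/3²) = 0.04861/0.1389 = 0.350.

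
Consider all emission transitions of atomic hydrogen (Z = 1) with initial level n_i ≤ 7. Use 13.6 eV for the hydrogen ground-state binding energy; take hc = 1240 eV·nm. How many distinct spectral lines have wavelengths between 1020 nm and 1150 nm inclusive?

1

Enumerate all n_i → n_f pairs with 1 ≤ n_f < n_i ≤ 7 and compute λ = 1240 / [13.6·1·(1/n_f² − 1/n_i²)].
Lines falling in [1020, 1150] nm: 6→3 (1094 nm).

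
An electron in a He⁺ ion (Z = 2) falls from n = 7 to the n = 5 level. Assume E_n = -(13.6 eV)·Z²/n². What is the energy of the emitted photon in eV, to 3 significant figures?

1.07 eV

The Bohr energies scale as Z², so for Z = 2: E_n = −54.40/n² eV.
E_7 = −54.40/49 = −1.110 eV and E_5 = −54.40/25 = −2.176 eV.
The photon energy is |E_7 − E_5| = 1.07 eV.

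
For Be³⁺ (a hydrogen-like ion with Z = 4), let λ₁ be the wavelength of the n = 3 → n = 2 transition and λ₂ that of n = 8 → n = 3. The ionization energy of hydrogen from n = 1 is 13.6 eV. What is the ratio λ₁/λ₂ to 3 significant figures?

λ ∝ 1/ΔE ∝ 1/(1/n_f² − 1/n_i²), and the Z² and hc factors cancel in the ratio.
λ₁/λ₂ = (1/3² − 1/8²)/(1/2² − 1/3²) = 0.09549/0.1389 = 0.688.

0.688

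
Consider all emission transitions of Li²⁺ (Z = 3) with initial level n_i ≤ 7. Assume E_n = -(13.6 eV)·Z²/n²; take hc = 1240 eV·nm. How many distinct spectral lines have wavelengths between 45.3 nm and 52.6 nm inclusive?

2

Enumerate all n_i → n_f pairs with 1 ≤ n_f < n_i ≤ 7 and compute λ = 1240 / [13.6·9·(1/n_f² − 1/n_i²)].
Lines falling in [45.3, 52.6] nm: 6→2 (45.59 nm), 5→2 (48.24 nm).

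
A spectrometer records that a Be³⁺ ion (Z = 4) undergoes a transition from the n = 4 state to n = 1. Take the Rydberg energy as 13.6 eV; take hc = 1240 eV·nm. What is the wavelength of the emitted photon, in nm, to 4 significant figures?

6.078 nm

For Z = 4 the level energies scale as Z², so the effective Rydberg energy is 13.6 × 16 = 217.6 eV.
ΔE = 217.6 × (1/1² − 1/4²) = 217.6 × 0.9375 = 204.0 eV.
λ = hc/ΔE = 1240 / 204.0 = 6.078 nm.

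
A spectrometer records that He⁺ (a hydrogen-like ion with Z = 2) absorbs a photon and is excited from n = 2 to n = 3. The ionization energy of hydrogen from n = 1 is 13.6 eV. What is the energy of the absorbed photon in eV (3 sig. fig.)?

The Bohr energies scale as Z², so for Z = 2: E_n = −54.40/n² eV.
E_3 = −54.40/9 = −6.044 eV and E_2 = −54.40/4 = −13.60 eV.
The photon energy is |E_3 − E_2| = 7.56 eV.

7.56 eV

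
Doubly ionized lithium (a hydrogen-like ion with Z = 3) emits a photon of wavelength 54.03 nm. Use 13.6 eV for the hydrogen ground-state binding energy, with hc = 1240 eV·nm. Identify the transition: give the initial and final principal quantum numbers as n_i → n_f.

The photon energy is ΔE = hc/λ = 1240 / 54.03 = 22.95 eV.
With Z = 3, ΔE = 122.4 × (1/n_f² − 1/n_i²), so 1/n_f² − 1/n_i² = 0.1875.
Trying n_f = 2 gives 1/n_i² = 0.06250, i.e. n_i ≈ 4; this pair matches.

n_i = 4, n_f = 2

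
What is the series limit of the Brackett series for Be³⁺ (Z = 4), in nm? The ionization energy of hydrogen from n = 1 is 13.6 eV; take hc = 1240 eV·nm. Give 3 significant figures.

91.2 nm

The Brackett series has lower level n_f = 4; the series limit corresponds to n_i → ∞.
ΔE_max = 13.6 × 16 / 4² = 13.60 eV.
λ_min = 1240 / 13.60 = 91.2 nm.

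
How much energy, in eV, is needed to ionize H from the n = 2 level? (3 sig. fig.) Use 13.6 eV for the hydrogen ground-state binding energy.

E_2 = −13.60/4 = −3.40 eV, so ionization (to E = 0) requires 3.40 eV.

3.40 eV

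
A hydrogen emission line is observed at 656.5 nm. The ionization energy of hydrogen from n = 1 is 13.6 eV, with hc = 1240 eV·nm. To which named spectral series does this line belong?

ΔE = 1240/656.5 = 1.889 eV.
This matches 13.6 × (1/2² − 1/3²), so n_f = 2: the Balmer series.

Balmer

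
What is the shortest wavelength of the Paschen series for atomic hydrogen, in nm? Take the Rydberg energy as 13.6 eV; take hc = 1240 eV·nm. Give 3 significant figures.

821 nm

The Paschen series has lower level n_f = 3; the series limit corresponds to n_i → ∞.
ΔE_max = 13.6 × 1 / 3² = 1.511 eV.
λ_min = 1240 / 1.511 = 821 nm.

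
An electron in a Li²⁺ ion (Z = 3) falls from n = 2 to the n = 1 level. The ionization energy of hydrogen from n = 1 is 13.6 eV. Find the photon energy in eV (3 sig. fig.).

The Bohr energies scale as Z², so for Z = 3: E_n = −122.4/n² eV.
E_2 = −122.4/4 = −30.60 eV and E_1 = −122.4/1 = −122.4 eV.
The photon energy is |E_2 − E_1| = 91.8 eV.

91.8 eV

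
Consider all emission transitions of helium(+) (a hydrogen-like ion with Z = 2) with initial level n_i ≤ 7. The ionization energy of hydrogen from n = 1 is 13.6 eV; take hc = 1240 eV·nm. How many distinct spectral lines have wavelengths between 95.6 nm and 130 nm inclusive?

Enumerate all n_i → n_f pairs with 1 ≤ n_f < n_i ≤ 7 and compute λ = 1240 / [13.6·4·(1/n_f² − 1/n_i²)].
Lines falling in [95.6, 130] nm: 7→2 (99.28 nm), 6→2 (102.6 nm), 5→2 (108.5 nm), 4→2 (121.6 nm).

4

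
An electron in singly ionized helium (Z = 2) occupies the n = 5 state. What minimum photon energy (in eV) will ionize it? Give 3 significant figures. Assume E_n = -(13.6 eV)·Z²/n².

E_n = −13.6 Z²/n² = −54.40/n² eV for Z = 2.
E_5 = −54.40/25 = −2.18 eV, so ionization (to E = 0) requires 2.18 eV.

2.18 eV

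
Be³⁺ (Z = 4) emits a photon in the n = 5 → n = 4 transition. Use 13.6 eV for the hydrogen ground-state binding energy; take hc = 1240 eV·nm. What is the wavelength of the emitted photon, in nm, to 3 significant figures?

For Z = 4 the level energies scale as Z², so the effective Rydberg energy is 13.6 × 16 = 217.6 eV.
ΔE = 217.6 × (1/4² − 1/5²) = 217.6 × 0.02250 = 4.896 eV.
λ = hc/ΔE = 1240 / 4.896 = 253 nm.

253 nm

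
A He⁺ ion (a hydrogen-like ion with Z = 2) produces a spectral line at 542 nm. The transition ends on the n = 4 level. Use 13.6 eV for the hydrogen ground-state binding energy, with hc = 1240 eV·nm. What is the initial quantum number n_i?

n_i = 7

The photon energy is ΔE = hc/λ = 1240 / 542 = 2.288 eV.
With Z = 2, ΔE = 54.40 × (1/n_f² − 1/n_i²), so 1/n_f² − 1/n_i² = 0.04206.
With n_f = 4: 1/n_i² = 1/16 − 0.04206 = 0.02044, so n_i ≈ 6.99.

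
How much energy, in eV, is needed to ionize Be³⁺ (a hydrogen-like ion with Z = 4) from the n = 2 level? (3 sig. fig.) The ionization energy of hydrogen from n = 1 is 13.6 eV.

E_n = −13.6 Z²/n² = −217.6/n² eV for Z = 4.
E_2 = −217.6/4 = −54.4 eV, so ionization (to E = 0) requires 54.4 eV.

54.4 eV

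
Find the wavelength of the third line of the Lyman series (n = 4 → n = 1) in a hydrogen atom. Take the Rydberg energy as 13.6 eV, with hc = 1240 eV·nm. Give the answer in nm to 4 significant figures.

The Lyman series terminates on n_f = 1; the third line has n_i = 1+3 = 4.
ΔE = 13.60 × (1/1² − 1/4²) = 12.75 eV.
λ = 1240 / 12.75 = 97.25 nm.

97.25 nm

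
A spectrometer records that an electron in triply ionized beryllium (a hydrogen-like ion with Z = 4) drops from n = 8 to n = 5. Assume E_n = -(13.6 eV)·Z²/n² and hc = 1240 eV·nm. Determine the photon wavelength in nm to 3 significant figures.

234 nm

For Z = 4 the level energies scale as Z², so the effective Rydberg energy is 13.6 × 16 = 217.6 eV.
ΔE = 217.6 × (1/5² − 1/8²) = 217.6 × 0.02438 = 5.304 eV.
λ = hc/ΔE = 1240 / 5.304 = 234 nm.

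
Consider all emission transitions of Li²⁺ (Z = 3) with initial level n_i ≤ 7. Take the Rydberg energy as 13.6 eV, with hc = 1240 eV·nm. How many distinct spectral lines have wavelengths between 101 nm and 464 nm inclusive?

Enumerate all n_i → n_f pairs with 1 ≤ n_f < n_i ≤ 7 and compute λ = 1240 / [13.6·9·(1/n_f² − 1/n_i²)].
Lines falling in [101, 464] nm: 7→3 (111.7 nm), 6→3 (121.6 nm), 5→3 (142.5 nm), 4→3 (208.4 nm), 7→4 (240.7 nm), 6→4 (291.8 nm), 5→4 (450.3 nm).

7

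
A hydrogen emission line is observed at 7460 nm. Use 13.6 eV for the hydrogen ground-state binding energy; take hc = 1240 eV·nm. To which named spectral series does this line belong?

Pfund

ΔE = 1240/7460 = 0.1662 eV.
This matches 13.6 × (1/5² − 1/6²), so n_f = 5: the Pfund series.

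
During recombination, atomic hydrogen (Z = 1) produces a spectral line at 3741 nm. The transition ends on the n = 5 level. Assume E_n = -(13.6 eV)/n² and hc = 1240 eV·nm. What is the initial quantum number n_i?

The photon energy is ΔE = hc/λ = 1240 / 3741 = 0.3315 eV.
With Z = 1, ΔE = 13.60 × (1/n_f² − 1/n_i²), so 1/n_f² − 1/n_i² = 0.02437.
With n_f = 5: 1/n_i² = 1/25 − 0.02437 = 0.01563, so n_i ≈ 8.00.

n_i = 8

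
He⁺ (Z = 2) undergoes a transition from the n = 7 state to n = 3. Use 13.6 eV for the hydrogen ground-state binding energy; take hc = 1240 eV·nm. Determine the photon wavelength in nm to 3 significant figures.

For Z = 2 the level energies scale as Z², so the effective Rydberg energy is 13.6 × 4 = 54.40 eV.
ΔE = 54.40 × (1/3² − 1/7²) = 54.40 × 0.09070 = 4.934 eV.
λ = hc/ΔE = 1240 / 4.934 = 251 nm.

251 nm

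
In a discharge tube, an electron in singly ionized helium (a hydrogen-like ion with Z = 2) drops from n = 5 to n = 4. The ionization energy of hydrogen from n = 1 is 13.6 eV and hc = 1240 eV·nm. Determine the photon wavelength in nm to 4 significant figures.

1013 nm

For Z = 2 the level energies scale as Z², so the effective Rydberg energy is 13.6 × 4 = 54.40 eV.
ΔE = 54.40 × (1/4² − 1/5²) = 54.40 × 0.02250 = 1.224 eV.
λ = hc/ΔE = 1240 / 1.224 = 1013 nm.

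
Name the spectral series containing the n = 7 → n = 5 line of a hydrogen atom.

Pfund

The series is set by the lower level: n_f = 5 is the Pfund series.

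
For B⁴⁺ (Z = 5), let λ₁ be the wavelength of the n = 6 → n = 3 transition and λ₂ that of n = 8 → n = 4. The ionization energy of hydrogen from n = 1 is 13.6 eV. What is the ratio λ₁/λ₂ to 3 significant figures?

λ ∝ 1/ΔE ∝ 1/(1/n_f² − 1/n_i²), and the Z² and hc factors cancel in the ratio.
λ₁/λ₂ = (1/4² − 1/8²)/(1/3² − 1/6²) = 0.04688/0.08333 = 0.563.

0.563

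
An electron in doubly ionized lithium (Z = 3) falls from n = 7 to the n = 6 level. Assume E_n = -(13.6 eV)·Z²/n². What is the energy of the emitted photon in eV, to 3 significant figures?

0.902 eV

The Bohr energies scale as Z², so for Z = 3: E_n = −122.4/n² eV.
E_7 = −122.4/49 = −2.498 eV and E_6 = −122.4/36 = −3.400 eV.
The photon energy is |E_7 − E_6| = 0.902 eV.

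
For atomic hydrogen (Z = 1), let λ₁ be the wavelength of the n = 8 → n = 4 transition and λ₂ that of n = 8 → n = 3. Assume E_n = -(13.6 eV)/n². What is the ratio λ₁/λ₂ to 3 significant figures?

λ ∝ 1/ΔE ∝ 1/(1/n_f² − 1/n_i²), and the Z² and hc factors cancel in the ratio.
λ₁/λ₂ = (1/3² − 1/8²)/(1/4² − 1/8²) = 0.09549/0.04688 = 2.04.

2.04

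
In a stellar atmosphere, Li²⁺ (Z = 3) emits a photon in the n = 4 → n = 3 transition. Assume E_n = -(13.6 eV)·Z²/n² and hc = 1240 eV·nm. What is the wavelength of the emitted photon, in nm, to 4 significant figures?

208.4 nm

For Z = 3 the level energies scale as Z², so the effective Rydberg energy is 13.6 × 9 = 122.4 eV.
ΔE = 122.4 × (1/3² − 1/4²) = 122.4 × 0.04861 = 5.950 eV.
λ = hc/ΔE = 1240 / 5.950 = 208.4 nm.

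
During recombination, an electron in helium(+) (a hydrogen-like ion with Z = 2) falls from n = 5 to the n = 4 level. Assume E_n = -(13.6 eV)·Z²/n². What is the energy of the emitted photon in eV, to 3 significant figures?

The Bohr energies scale as Z², so for Z = 2: E_n = −54.40/n² eV.
E_5 = −54.40/25 = −2.176 eV and E_4 = −54.40/16 = −3.400 eV.
The photon energy is |E_5 − E_4| = 1.22 eV.

1.22 eV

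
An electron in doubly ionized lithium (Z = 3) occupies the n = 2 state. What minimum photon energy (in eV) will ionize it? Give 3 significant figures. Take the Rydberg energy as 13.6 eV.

30.6 eV

E_n = −13.6 Z²/n² = −122.4/n² eV for Z = 3.
E_2 = −122.4/4 = −30.6 eV, so ionization (to E = 0) requires 30.6 eV.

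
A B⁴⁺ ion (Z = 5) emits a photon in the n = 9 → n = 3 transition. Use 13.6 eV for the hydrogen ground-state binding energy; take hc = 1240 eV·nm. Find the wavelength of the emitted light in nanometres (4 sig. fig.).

36.93 nm

For Z = 5 the level energies scale as Z², so the effective Rydberg energy is 13.6 × 25 = 340.0 eV.
ΔE = 340.0 × (1/3² − 1/9²) = 340.0 × 0.09877 = 33.58 eV.
λ = hc/ΔE = 1240 / 33.58 = 36.93 nm.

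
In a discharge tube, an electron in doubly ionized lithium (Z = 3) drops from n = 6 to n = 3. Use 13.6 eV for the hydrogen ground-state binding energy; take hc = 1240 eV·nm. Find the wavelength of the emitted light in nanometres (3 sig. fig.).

122 nm

For Z = 3 the level energies scale as Z², so the effective Rydberg energy is 13.6 × 9 = 122.4 eV.
ΔE = 122.4 × (1/3² − 1/6²) = 122.4 × 0.08333 = 10.20 eV.
λ = hc/ΔE = 1240 / 10.20 = 122 nm.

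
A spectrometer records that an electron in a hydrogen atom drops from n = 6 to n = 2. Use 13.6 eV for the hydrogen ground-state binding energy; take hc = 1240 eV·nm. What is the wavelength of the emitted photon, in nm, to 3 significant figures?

410 nm

ΔE = 13.60 × (1/2² − 1/6²) = 13.60 × 0.2222 = 3.022 eV.
λ = hc/ΔE = 1240 / 3.022 = 410 nm.
This line belongs to the Balmer series.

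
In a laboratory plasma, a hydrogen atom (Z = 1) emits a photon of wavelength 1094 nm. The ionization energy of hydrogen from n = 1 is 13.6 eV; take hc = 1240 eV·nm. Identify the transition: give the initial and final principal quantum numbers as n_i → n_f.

n_i = 6, n_f = 3

The photon energy is ΔE = hc/λ = 1240 / 1094 = 1.133 eV.
With Z = 1, ΔE = 13.60 × (1/n_f² − 1/n_i²), so 1/n_f² − 1/n_i² = 0.08334.
Trying n_f = 3 gives 1/n_i² = 0.02777, i.e. n_i ≈ 6; this pair matches.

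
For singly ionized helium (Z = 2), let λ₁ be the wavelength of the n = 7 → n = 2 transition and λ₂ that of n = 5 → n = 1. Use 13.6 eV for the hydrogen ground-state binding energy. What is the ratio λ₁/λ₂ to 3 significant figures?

λ ∝ 1/ΔE ∝ 1/(1/n_f² − 1/n_i²), and the Z² and hc factors cancel in the ratio.
λ₁/λ₂ = (1/1² − 1/5²)/(1/2² − 1/7²) = 0.9600/0.2296 = 4.18.

4.18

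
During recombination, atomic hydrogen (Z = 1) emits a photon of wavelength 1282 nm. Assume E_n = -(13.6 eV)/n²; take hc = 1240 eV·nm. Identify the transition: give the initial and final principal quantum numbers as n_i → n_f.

n_i = 5, n_f = 3

The photon energy is ΔE = hc/λ = 1240 / 1282 = 0.9672 eV.
With Z = 1, ΔE = 13.60 × (1/n_f² − 1/n_i²), so 1/n_f² − 1/n_i² = 0.07112.
Trying n_f = 3 gives 1/n_i² = 0.03999, i.e. n_i ≈ 5; this pair matches.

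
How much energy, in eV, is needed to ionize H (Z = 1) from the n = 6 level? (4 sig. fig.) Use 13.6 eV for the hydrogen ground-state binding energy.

E_6 = −13.60/36 = −0.3778 eV, so ionization (to E = 0) requires 0.3778 eV.

0.3778 eV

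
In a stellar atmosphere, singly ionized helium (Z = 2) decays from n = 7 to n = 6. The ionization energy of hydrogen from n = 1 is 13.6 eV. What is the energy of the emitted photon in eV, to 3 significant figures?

0.401 eV

The Bohr energies scale as Z², so for Z = 2: E_n = −54.40/n² eV.
E_7 = −54.40/49 = −1.110 eV and E_6 = −54.40/36 = −1.511 eV.
The photon energy is |E_7 − E_6| = 0.401 eV.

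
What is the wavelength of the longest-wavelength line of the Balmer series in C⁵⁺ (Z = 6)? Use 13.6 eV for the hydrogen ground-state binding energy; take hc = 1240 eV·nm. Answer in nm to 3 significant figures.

The Balmer series terminates on n_f = 2; the first line has n_i = 2+1 = 3.
ΔE = 489.6 × (1/2² − 1/3²) = 68.00 eV.
λ = 1240 / 68.00 = 18.2 nm.

18.2 nm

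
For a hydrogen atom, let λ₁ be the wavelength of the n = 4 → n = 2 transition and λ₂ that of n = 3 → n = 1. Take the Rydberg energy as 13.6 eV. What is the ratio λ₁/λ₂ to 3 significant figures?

λ ∝ 1/ΔE ∝ 1/(1/n_f² − 1/n_i²), and the Z² and hc factors cancel in the ratio.
λ₁/λ₂ = (1/1² − 1/3²)/(1/2² − 1/4²) = 0.8889/0.1875 = 4.74.

4.74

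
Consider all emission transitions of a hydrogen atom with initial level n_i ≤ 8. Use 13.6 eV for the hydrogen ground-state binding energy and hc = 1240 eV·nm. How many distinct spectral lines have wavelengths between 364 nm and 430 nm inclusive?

Enumerate all n_i → n_f pairs with 1 ≤ n_f < n_i ≤ 8 and compute λ = 1240 / [13.6·1·(1/n_f² − 1/n_i²)].
Lines falling in [364, 430] nm: 8→2 (389.0 nm), 7→2 (397.1 nm), 6→2 (410.3 nm).

3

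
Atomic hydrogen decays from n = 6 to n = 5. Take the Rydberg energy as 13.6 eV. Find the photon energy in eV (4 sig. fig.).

E_6 = −13.60/36 = −0.3778 eV and E_5 = −13.60/25 = −0.5440 eV.
The photon energy is |E_6 − E_5| = 0.1662 eV.

0.1662 eV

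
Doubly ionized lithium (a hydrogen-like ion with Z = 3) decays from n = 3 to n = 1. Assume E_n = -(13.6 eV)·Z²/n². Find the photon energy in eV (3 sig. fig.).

109 eV

The Bohr energies scale as Z², so for Z = 3: E_n = −122.4/n² eV.
E_3 = −122.4/9 = −13.60 eV and E_1 = −122.4/1 = −122.4 eV.
The photon energy is |E_3 − E_1| = 109 eV.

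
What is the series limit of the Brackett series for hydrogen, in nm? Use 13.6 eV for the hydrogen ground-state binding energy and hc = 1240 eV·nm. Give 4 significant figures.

The Brackett series has lower level n_f = 4; the series limit corresponds to n_i → ∞.
ΔE_max = 13.6 × 1 / 4² = 0.8500 eV.
λ_min = 1240 / 0.8500 = 1459 nm.

1459 nm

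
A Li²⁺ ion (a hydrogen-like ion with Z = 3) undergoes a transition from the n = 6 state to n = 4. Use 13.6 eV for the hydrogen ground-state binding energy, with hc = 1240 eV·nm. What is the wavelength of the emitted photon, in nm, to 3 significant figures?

292 nm

For Z = 3 the level energies scale as Z², so the effective Rydberg energy is 13.6 × 9 = 122.4 eV.
ΔE = 122.4 × (1/4² − 1/6²) = 122.4 × 0.03472 = 4.250 eV.
λ = hc/ΔE = 1240 / 4.250 = 292 nm.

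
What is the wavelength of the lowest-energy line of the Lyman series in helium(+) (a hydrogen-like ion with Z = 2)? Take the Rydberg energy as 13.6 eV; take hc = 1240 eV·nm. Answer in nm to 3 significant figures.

30.4 nm

The Lyman series terminates on n_f = 1; the first line has n_i = 1+1 = 2.
ΔE = 54.40 × (1/1² − 1/2²) = 40.80 eV.
λ = 1240 / 40.80 = 30.4 nm.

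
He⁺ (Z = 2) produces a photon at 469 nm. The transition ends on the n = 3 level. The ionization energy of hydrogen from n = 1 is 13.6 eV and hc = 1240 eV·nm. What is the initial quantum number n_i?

The photon energy is ΔE = hc/λ = 1240 / 469 = 2.644 eV.
With Z = 2, ΔE = 54.40 × (1/n_f² − 1/n_i²), so 1/n_f² − 1/n_i² = 0.04860.
With n_f = 3: 1/n_i² = 1/9 − 0.04860 = 0.06251, so n_i ≈ 4.00.

n_i = 4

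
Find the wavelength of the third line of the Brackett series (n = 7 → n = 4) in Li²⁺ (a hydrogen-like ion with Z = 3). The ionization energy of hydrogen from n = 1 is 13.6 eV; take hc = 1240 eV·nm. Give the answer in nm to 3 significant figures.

The Brackett series terminates on n_f = 4; the third line has n_i = 4+3 = 7.
ΔE = 122.4 × (1/4² − 1/7²) = 5.152 eV.
λ = 1240 / 5.152 = 241 nm.

241 nm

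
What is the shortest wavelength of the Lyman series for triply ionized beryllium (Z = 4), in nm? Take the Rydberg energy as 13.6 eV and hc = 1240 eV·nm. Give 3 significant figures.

The Lyman series has lower level n_f = 1; the series limit corresponds to n_i → ∞.
ΔE_max = 13.6 × 16 / 1² = 217.6 eV.
λ_min = 1240 / 217.6 = 5.70 nm.

5.70 nm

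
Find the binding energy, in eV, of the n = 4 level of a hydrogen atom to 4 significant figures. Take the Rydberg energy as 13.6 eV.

E_4 = −13.60/16 = −0.8500 eV, so ionization (to E = 0) requires 0.8500 eV.

0.8500 eV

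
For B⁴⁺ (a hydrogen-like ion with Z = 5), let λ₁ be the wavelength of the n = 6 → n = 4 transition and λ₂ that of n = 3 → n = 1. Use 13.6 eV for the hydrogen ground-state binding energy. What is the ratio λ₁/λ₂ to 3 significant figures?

25.6

λ ∝ 1/ΔE ∝ 1/(1/n_f² − 1/n_i²), and the Z² and hc factors cancel in the ratio.
λ₁/λ₂ = (1/1² − 1/3²)/(1/4² − 1/6²) = 0.8889/0.03472 = 25.6.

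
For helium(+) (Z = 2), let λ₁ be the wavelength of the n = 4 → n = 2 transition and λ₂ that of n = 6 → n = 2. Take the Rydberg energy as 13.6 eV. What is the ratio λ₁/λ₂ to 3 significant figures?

1.19

λ ∝ 1/ΔE ∝ 1/(1/n_f² − 1/n_i²), and the Z² and hc factors cancel in the ratio.
λ₁/λ₂ = (1/2² − 1/6²)/(1/2² − 1/4²) = 0.2222/0.1875 = 1.19.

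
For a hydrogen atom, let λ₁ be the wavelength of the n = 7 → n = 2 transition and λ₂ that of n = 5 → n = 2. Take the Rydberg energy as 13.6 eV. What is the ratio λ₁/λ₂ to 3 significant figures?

λ ∝ 1/ΔE ∝ 1/(1/n_f² − 1/n_i²), and the Z² and hc factors cancel in the ratio.
λ₁/λ₂ = (1/2² − 1/5²)/(1/2² − 1/7²) = 0.2100/0.2296 = 0.915.

0.915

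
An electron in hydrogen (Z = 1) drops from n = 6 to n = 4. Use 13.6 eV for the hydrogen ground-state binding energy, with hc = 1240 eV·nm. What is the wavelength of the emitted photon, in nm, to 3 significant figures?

2630 nm

ΔE = 13.60 × (1/4² − 1/6²) = 13.60 × 0.03472 = 0.4722 eV.
λ = hc/ΔE = 1240 / 0.4722 = 2630 nm.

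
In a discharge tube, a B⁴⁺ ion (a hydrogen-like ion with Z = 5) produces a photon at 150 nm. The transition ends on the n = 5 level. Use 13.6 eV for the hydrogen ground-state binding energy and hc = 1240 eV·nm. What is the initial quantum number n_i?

n_i = 8

The photon energy is ΔE = hc/λ = 1240 / 150 = 8.267 eV.
With Z = 5, ΔE = 340.0 × (1/n_f² − 1/n_i²), so 1/n_f² − 1/n_i² = 0.02431.
With n_f = 5: 1/n_i² = 1/25 − 0.02431 = 0.01569, so n_i ≈ 7.98.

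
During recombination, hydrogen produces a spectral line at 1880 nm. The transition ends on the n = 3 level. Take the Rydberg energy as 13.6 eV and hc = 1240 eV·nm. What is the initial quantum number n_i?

n_i = 4

The photon energy is ΔE = hc/λ = 1240 / 1880 = 0.6596 eV.
With Z = 1, ΔE = 13.60 × (1/n_f² − 1/n_i²), so 1/n_f² − 1/n_i² = 0.04850.
With n_f = 3: 1/n_i² = 1/9 − 0.04850 = 0.06261, so n_i ≈ 4.00.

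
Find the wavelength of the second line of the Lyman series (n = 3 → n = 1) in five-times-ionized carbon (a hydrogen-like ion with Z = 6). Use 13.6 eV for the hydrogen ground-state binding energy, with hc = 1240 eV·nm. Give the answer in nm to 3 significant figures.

The Lyman series terminates on n_f = 1; the second line has n_i = 1+2 = 3.
ΔE = 489.6 × (1/1² − 1/3²) = 435.2 eV.
λ = 1240 / 435.2 = 2.85 nm.

2.85 nm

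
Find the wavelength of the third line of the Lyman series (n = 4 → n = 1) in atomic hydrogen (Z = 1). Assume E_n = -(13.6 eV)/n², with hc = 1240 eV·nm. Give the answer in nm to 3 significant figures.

The Lyman series terminates on n_f = 1; the third line has n_i = 1+3 = 4.
ΔE = 13.60 × (1/1² − 1/4²) = 12.75 eV.
λ = 1240 / 12.75 = 97.3 nm.

97.3 nm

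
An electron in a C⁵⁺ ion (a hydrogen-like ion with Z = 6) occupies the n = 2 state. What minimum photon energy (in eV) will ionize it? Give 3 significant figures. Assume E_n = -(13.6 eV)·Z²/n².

122 eV

E_n = −13.6 Z²/n² = −489.6/n² eV for Z = 6.
E_2 = −489.6/4 = −122 eV, so ionization (to E = 0) requires 122 eV.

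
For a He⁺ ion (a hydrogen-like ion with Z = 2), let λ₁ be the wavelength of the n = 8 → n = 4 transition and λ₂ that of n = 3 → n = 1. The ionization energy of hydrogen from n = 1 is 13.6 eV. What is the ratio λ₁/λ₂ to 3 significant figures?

19.0

λ ∝ 1/ΔE ∝ 1/(1/n_f² − 1/n_i²), and the Z² and hc factors cancel in the ratio.
λ₁/λ₂ = (1/1² − 1/3²)/(1/4² − 1/8²) = 0.8889/0.04688 = 19.0.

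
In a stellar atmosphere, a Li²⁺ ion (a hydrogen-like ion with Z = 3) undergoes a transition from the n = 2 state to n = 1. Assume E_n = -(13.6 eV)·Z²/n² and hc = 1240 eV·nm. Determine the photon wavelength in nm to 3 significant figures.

For Z = 3 the level energies scale as Z², so the effective Rydberg energy is 13.6 × 9 = 122.4 eV.
ΔE = 122.4 × (1/1² − 1/2²) = 122.4 × 0.7500 = 91.80 eV.
λ = hc/ΔE = 1240 / 91.80 = 13.5 nm.

13.5 nm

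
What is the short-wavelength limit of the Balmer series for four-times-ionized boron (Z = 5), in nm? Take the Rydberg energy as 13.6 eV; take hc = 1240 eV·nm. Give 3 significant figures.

14.6 nm

The Balmer series has lower level n_f = 2; the series limit corresponds to n_i → ∞.
ΔE_max = 13.6 × 25 / 2² = 85.00 eV.
λ_min = 1240 / 85.00 = 14.6 nm.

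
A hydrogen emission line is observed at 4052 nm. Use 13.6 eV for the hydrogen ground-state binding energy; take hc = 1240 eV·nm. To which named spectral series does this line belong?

Brackett

ΔE = 1240/4052 = 0.3060 eV.
This matches 13.6 × (1/4² − 1/5²), so n_f = 4: the Brackett series.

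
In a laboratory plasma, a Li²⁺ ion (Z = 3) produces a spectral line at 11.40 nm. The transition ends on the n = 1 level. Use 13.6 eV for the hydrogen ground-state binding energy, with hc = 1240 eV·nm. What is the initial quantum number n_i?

The photon energy is ΔE = hc/λ = 1240 / 11.40 = 108.8 eV.
With Z = 3, ΔE = 122.4 × (1/n_f² − 1/n_i²), so 1/n_f² − 1/n_i² = 0.8887.
With n_f = 1: 1/n_i² = 1/1 − 0.8887 = 0.1113, so n_i ≈ 3.00.

n_i = 3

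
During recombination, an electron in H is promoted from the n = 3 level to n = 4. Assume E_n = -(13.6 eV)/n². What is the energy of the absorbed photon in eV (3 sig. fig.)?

0.661 eV

E_4 = −13.60/16 = −0.8500 eV and E_3 = −13.60/9 = −1.511 eV.
The photon energy is |E_4 − E_3| = 0.661 eV.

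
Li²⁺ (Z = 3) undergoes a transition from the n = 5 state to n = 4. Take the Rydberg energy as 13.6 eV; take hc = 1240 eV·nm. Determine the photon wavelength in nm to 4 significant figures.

450.3 nm

For Z = 3 the level energies scale as Z², so the effective Rydberg energy is 13.6 × 9 = 122.4 eV.
ΔE = 122.4 × (1/4² − 1/5²) = 122.4 × 0.02250 = 2.754 eV.
λ = hc/ΔE = 1240 / 2.754 = 450.3 nm.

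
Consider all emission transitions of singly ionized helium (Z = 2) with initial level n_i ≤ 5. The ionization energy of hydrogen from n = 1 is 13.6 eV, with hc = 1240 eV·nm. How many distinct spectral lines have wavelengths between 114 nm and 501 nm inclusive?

Enumerate all n_i → n_f pairs with 1 ≤ n_f < n_i ≤ 5 and compute λ = 1240 / [13.6·4·(1/n_f² − 1/n_i²)].
Lines falling in [114, 501] nm: 4→2 (121.6 nm), 3→2 (164.1 nm), 5→3 (320.5 nm), 4→3 (468.9 nm).

4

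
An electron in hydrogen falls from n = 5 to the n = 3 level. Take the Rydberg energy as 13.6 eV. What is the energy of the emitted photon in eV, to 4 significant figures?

0.9671 eV

E_5 = −13.60/25 = −0.5440 eV and E_3 = −13.60/9 = −1.511 eV.
The photon energy is |E_5 − E_3| = 0.9671 eV.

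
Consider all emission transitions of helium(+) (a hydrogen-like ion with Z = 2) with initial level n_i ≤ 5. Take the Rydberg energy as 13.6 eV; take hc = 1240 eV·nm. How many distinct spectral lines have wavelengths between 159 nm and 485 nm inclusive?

3

Enumerate all n_i → n_f pairs with 1 ≤ n_f < n_i ≤ 5 and compute λ = 1240 / [13.6·4·(1/n_f² − 1/n_i²)].
Lines falling in [159, 485] nm: 3→2 (164.1 nm), 5→3 (320.5 nm), 4→3 (468.9 nm).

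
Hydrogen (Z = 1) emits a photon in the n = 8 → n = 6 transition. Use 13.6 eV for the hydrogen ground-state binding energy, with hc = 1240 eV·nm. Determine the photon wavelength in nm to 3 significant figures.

ΔE = 13.60 × (1/6² − 1/8²) = 13.60 × 0.01215 = 0.1653 eV.
λ = hc/ΔE = 1240 / 0.1653 = 7500 nm.

7500 nm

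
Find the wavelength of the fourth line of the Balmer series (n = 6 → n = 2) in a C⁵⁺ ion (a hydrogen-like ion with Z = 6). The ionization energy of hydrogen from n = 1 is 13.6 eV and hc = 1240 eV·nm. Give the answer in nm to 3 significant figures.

11.4 nm

The Balmer series terminates on n_f = 2; the fourth line has n_i = 2+4 = 6.
ΔE = 489.6 × (1/2² − 1/6²) = 108.8 eV.
λ = 1240 / 108.8 = 11.4 nm.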